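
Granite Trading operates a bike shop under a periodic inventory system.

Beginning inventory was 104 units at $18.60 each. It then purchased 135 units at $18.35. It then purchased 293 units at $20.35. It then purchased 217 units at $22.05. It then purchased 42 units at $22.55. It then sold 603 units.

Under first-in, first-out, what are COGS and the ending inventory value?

Sale 1 (603) [FIFO — oldest first]: 104 @ $18.60 + 135 @ $18.35 + 293 @ $20.35 + 71 @ $22.05 = $11,939.75
Ending inventory: 146 @ $22.05 + 42 @ $22.55 = $4,166.40

COGS = $11,939.75; ending inventory = $4,166.40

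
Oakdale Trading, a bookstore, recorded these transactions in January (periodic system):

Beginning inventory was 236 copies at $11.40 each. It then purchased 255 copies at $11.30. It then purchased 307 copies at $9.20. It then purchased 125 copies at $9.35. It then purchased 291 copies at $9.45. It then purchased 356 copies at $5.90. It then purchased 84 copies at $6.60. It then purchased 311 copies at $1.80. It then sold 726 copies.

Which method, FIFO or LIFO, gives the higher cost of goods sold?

FIFO COGS: 236 @ $11.40 + 255 @ $11.30 + 235 @ $9.20 = $7,733.90
LIFO COGS: 311 @ $1.80 + 84 @ $6.60 + 331 @ $5.90 = $3,067.10

FIFO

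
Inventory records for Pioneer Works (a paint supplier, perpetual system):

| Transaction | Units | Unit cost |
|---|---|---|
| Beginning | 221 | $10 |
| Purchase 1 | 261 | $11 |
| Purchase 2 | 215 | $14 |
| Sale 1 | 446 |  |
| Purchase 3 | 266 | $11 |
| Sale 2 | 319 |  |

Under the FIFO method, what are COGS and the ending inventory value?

Sale 1 (446) [FIFO — oldest first]: 221 @ $10 + 225 @ $11 = $4,685
Sale 2 (319) [FIFO — oldest first]: 36 @ $11 + 215 @ $14 + 68 @ $11 = $4,154
Total COGS = $4,685 + $4,154 = $8,839
Ending inventory: 198 @ $11 = $2,178

COGS = $8,839; ending inventory = $2,178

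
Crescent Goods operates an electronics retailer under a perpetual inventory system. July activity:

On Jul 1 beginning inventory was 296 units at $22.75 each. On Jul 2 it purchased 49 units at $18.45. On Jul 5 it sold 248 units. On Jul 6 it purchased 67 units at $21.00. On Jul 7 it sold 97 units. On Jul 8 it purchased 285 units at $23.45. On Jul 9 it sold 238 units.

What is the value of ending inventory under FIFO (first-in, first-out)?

Ending inventory = $2,673.30

Jul 5, 248 sold [FIFO — oldest first]: 248 @ $22.75 = $5,642.00
Jul 7, 97 sold [FIFO — oldest first]: 48 @ $22.75 + 49 @ $18.45 = $1,996.05
Jul 9, 238 sold [FIFO — oldest first]: 67 @ $21.00 + 171 @ $23.45 = $5,416.95
Total COGS = $5,642.00 + $1,996.05 + $5,416.95 = $13,055.00
Ending inventory: 114 @ $23.45 = $2,673.30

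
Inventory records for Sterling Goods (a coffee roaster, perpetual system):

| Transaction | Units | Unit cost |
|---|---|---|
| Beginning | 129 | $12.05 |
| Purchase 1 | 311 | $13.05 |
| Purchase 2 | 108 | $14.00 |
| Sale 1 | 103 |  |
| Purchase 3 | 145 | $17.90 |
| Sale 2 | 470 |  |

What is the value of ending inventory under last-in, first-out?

Sale 1 (103) [LIFO — newest first]: 103 @ $14.00 = $1,442.00
Sale 2 (470) [LIFO — newest first]: 145 @ $17.90 + 5 @ $14.00 + 311 @ $13.05 + 9 @ $12.05 = $6,832.50
Total COGS = $1,442.00 + $6,832.50 = $8,274.50
Ending inventory: 120 @ $12.05 = $1,446.00

Ending inventory = $1,446.00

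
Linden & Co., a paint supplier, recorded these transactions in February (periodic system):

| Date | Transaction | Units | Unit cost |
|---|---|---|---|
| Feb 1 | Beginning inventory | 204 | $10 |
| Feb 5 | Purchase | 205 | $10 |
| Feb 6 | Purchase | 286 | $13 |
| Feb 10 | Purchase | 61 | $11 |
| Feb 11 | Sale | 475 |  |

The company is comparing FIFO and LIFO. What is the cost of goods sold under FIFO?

FIFO COGS: 204 @ $10 + 205 @ $10 + 66 @ $13 = $4,948
LIFO COGS: 61 @ $11 + 286 @ $13 + 128 @ $10 = $5,669

COGS = $4,948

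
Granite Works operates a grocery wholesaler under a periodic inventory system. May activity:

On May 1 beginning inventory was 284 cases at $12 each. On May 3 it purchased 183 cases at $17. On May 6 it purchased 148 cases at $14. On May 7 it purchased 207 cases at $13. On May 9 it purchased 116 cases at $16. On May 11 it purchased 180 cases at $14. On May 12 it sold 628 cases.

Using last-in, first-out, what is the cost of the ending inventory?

May 12, 628 sold [LIFO — newest first]: 180 @ $14 + 116 @ $16 + 207 @ $13 + 125 @ $14 = $8,817
Ending inventory: 284 @ $12 + 183 @ $17 + 23 @ $14 = $6,841

Ending inventory = $6,841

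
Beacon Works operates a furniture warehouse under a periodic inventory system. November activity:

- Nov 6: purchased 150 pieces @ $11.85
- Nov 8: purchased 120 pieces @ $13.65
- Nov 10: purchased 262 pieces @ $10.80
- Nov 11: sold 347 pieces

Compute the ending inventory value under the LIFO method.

Nov 11, 347 sold [LIFO — newest first]: 262 @ $10.80 + 85 @ $13.65 = $3,989.85
Ending inventory: 150 @ $11.85 + 35 @ $13.65 = $2,255.25
Check: goods available $6,245.10 = COGS $3,989.85 + ending $2,255.25

Ending inventory = $2,255.25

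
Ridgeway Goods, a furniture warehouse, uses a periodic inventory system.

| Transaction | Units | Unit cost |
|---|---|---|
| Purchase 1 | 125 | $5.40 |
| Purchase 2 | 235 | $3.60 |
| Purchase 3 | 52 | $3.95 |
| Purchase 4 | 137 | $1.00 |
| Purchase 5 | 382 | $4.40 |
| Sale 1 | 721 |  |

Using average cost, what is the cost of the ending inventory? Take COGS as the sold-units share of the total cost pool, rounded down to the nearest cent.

Sale 1, sell 721: 721/931 × $3,544.20 → $2,744.75
Ending inventory (cost pool remaining) = $799.45

Ending inventory = $799.45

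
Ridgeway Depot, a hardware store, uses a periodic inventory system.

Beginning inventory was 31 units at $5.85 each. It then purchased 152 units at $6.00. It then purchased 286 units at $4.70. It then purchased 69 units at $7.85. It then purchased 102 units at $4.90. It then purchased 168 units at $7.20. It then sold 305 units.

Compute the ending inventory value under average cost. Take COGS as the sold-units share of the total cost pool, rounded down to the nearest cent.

Ending inventory = $2,918.77

Sale 1, sell 305: 305/808 × $4,688.60 → $1,769.83
Ending inventory (cost pool remaining) = $2,918.77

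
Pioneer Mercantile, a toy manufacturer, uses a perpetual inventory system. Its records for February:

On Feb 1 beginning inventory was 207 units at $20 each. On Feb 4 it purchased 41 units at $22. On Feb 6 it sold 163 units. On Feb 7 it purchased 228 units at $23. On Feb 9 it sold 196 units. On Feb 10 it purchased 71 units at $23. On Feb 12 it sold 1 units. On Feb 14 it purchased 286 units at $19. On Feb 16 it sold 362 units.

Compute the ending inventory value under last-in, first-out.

Ending inventory = $2,298

Feb 6, 163 sold [LIFO — newest first]: 41 @ $22 + 122 @ $20 = $3,342
Feb 9, 196 sold [LIFO — newest first]: 196 @ $23 = $4,508
Feb 12, 1 sold [LIFO — newest first]: 1 @ $23 = $23
Feb 16, 362 sold [LIFO — newest first]: 286 @ $19 + 70 @ $23 + 6 @ $23 = $7,182
Total COGS = $3,342 + $4,508 + $23 + $7,182 = $15,055
Ending inventory: 85 @ $20 + 26 @ $23 = $2,298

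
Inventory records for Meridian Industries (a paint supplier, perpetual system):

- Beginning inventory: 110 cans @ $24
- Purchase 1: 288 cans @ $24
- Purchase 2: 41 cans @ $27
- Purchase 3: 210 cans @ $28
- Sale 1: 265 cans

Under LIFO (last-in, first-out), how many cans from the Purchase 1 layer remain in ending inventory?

274

Sale 1 (265) [LIFO — newest first]: 210 @ $28 + 41 @ $27 + 14 @ $24 = $7,323
Ending inventory: 110 @ $24 + 274 @ $24 = $9,216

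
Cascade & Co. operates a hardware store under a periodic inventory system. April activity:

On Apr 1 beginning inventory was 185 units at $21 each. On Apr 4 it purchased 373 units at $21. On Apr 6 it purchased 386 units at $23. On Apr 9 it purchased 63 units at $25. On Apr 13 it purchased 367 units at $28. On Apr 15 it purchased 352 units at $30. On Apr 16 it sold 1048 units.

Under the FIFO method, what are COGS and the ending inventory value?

COGS = $23,319; ending inventory = $19,688

Apr 16, 1048 sold [FIFO — oldest first]: 185 @ $21 + 373 @ $21 + 386 @ $23 + 63 @ $25 + 41 @ $28 = $23,319
Ending inventory: 326 @ $28 + 352 @ $30 = $19,688
Check: goods available $43,007 = COGS $23,319 + ending $19,688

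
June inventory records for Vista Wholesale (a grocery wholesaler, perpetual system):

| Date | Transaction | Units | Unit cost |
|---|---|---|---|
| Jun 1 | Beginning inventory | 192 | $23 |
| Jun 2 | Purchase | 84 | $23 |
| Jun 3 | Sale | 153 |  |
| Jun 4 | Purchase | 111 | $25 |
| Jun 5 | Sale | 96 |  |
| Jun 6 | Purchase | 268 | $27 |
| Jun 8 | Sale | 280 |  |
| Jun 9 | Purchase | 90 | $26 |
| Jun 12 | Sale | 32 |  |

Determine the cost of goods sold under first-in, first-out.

Jun 3, 153 sold [FIFO — oldest first]: 153 @ $23 = $3,519
Jun 5, 96 sold [FIFO — oldest first]: 39 @ $23 + 57 @ $23 = $2,208
Jun 8, 280 sold [FIFO — oldest first]: 27 @ $23 + 111 @ $25 + 142 @ $27 = $7,230
Jun 12, 32 sold [FIFO — oldest first]: 32 @ $27 = $864
Total COGS = $3,519 + $2,208 + $7,230 + $864 = $13,821
Ending inventory: 94 @ $27 + 90 @ $26 = $4,878
Check: goods available $18,699 = COGS $13,821 + ending $4,878

COGS = $13,821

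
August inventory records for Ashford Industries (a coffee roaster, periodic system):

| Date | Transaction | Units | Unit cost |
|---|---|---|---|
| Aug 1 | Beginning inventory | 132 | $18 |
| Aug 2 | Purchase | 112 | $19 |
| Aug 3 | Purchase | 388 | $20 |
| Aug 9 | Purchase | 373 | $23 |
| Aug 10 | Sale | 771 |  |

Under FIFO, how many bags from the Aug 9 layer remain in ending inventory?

234

Aug 10, 771 sold [FIFO — oldest first]: 132 @ $18 + 112 @ $19 + 388 @ $20 + 139 @ $23 = $15,461
Ending inventory: 234 @ $23 = $5,382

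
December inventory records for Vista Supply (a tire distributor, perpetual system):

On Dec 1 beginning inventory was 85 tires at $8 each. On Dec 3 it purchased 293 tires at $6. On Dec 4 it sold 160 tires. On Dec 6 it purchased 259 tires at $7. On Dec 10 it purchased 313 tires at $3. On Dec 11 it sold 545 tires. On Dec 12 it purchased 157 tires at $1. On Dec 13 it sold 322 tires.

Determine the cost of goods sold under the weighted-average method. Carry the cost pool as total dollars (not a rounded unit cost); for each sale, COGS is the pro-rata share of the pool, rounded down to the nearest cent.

After Dec 1: 85 on hand, pool $680.00 (≈ $8.0000 each)
After Dec 3: 378 on hand, pool $2,438.00 (≈ $6.4497 each)
Dec 4, sell 160: 160/378 × $2,438.00 → $1,031.95
After Dec 6: 477 on hand, pool $3,219.05 (≈ $6.7485 each)
After Dec 10: 790 on hand, pool $4,158.05 (≈ $5.2634 each)
Dec 11, sell 545: 545/790 × $4,158.05 → $2,868.52
After Dec 12: 402 on hand, pool $1,446.53 (≈ $3.5983 each)
Dec 13, sell 322: 322/402 × $1,446.53 → $1,158.66
Total COGS = $1,031.95 + $2,868.52 + $1,158.66 = $5,059.13
Ending inventory (cost pool remaining) = $287.87

COGS = $5,059.13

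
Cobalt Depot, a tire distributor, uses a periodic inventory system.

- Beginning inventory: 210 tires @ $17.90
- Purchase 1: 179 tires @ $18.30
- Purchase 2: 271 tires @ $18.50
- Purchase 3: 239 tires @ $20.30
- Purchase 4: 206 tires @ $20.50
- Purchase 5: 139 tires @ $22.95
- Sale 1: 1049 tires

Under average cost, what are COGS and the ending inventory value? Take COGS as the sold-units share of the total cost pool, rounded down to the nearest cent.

Sale 1, sell 1049: 1049/1244 × $24,312.95 → $20,501.83
Ending inventory (cost pool remaining) = $3,811.12
Check: goods available $24,312.95 = COGS $20,501.83 + ending $3,811.12

COGS = $20,501.83; ending inventory = $3,811.12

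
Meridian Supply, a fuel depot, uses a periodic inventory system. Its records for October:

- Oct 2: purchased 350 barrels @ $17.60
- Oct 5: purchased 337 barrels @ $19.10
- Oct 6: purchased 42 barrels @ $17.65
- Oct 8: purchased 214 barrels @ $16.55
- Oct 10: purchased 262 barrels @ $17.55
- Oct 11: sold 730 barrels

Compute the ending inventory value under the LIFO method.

Oct 11, 730 sold [LIFO — newest first]: 262 @ $17.55 + 214 @ $16.55 + 42 @ $17.65 + 212 @ $19.10 = $12,930.30
Ending inventory: 350 @ $17.60 + 125 @ $19.10 = $8,547.50

Ending inventory = $8,547.50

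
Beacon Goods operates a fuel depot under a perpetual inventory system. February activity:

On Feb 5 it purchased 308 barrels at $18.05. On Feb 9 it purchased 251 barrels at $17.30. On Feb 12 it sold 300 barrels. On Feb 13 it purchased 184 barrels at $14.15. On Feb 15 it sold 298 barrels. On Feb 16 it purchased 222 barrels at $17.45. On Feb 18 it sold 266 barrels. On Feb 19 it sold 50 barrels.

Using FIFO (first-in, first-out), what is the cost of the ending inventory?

Feb 12, 300 sold [FIFO — oldest first]: 300 @ $18.05 = $5,415.00
Feb 15, 298 sold [FIFO — oldest first]: 8 @ $18.05 + 251 @ $17.30 + 39 @ $14.15 = $5,038.55
Feb 18, 266 sold [FIFO — oldest first]: 145 @ $14.15 + 121 @ $17.45 = $4,163.20
Feb 19, 50 sold [FIFO — oldest first]: 50 @ $17.45 = $872.50
Total COGS = $5,415.00 + $5,038.55 + $4,163.20 + $872.50 = $15,489.25
Ending inventory: 51 @ $17.45 = $889.95

Ending inventory = $889.95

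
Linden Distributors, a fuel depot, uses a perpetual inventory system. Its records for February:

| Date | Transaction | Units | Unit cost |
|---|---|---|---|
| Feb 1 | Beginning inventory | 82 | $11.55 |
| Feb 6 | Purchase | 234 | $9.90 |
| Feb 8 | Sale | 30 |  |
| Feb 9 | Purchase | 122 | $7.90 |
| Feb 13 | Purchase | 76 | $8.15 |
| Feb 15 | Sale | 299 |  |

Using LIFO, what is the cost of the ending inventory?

Ending inventory = $1,966.80

Feb 8, 30 sold [LIFO — newest first]: 30 @ $9.90 = $297.00
Feb 15, 299 sold [LIFO — newest first]: 76 @ $8.15 + 122 @ $7.90 + 101 @ $9.90 = $2,583.10
Total COGS = $297.00 + $2,583.10 = $2,880.10
Ending inventory: 82 @ $11.55 + 103 @ $9.90 = $1,966.80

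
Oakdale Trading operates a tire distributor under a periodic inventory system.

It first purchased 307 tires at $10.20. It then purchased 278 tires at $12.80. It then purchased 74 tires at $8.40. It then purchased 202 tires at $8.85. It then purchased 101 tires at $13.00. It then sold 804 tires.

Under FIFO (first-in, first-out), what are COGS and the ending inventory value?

COGS = $8,594.65; ending inventory = $1,817.45

Sale 1 (804) [FIFO — oldest first]: 307 @ $10.20 + 278 @ $12.80 + 74 @ $8.40 + 145 @ $8.85 = $8,594.65
Ending inventory: 57 @ $8.85 + 101 @ $13.00 = $1,817.45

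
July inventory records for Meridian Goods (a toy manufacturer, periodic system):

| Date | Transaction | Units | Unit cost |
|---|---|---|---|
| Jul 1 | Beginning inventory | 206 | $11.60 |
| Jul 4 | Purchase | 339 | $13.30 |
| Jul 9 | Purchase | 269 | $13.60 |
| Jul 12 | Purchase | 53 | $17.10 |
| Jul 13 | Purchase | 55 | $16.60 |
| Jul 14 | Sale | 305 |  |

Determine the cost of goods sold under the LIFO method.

Jul 14, 305 sold [LIFO — newest first]: 55 @ $16.60 + 53 @ $17.10 + 197 @ $13.60 = $4,498.50
Ending inventory: 206 @ $11.60 + 339 @ $13.30 + 72 @ $13.60 = $7,877.50

COGS = $4,498.50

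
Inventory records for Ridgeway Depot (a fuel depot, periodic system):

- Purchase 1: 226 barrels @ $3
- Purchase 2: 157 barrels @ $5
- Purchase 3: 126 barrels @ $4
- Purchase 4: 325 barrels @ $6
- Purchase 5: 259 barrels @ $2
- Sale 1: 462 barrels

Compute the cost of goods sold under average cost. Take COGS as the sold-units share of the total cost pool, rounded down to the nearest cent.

Sale 1, sell 462: 462/1093 × $4,435.00 → $1,874.62
Ending inventory (cost pool remaining) = $2,560.38
Check: goods available $4,435.00 = COGS $1,874.62 + ending $2,560.38

COGS = $1,874.62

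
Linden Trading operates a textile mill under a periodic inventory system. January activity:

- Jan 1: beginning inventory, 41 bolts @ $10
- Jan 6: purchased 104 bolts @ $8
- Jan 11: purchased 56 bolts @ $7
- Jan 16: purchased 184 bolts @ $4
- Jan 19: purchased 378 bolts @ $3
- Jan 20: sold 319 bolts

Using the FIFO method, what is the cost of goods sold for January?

Jan 20, 319 sold [FIFO — oldest first]: 41 @ $10 + 104 @ $8 + 56 @ $7 + 118 @ $4 = $2,106
Ending inventory: 66 @ $4 + 378 @ $3 = $1,398
Check: goods available $3,504 = COGS $2,106 + ending $1,398

COGS = $2,106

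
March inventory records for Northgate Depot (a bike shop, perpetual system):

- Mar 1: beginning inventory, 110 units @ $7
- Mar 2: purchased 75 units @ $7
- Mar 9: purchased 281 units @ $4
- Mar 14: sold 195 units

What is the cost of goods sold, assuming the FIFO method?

Mar 14, 195 sold [FIFO — oldest first]: 110 @ $7 + 75 @ $7 + 10 @ $4 = $1,335
Ending inventory: 271 @ $4 = $1,084
Check: goods available $2,419 = COGS $1,335 + ending $1,084

COGS = $1,335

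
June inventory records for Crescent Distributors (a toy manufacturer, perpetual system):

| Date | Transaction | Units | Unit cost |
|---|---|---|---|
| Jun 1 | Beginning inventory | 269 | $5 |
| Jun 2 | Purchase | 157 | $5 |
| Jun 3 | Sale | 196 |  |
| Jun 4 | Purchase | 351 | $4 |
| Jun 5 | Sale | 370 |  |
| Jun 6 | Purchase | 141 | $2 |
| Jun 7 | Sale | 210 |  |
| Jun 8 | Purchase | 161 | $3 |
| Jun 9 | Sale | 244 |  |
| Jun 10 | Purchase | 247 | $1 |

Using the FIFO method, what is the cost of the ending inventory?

Ending inventory = $424

Jun 3, 196 sold [FIFO — oldest first]: 196 @ $5 = $980
Jun 5, 370 sold [FIFO — oldest first]: 73 @ $5 + 157 @ $5 + 140 @ $4 = $1,710
Jun 7, 210 sold [FIFO — oldest first]: 210 @ $4 = $840
Jun 9, 244 sold [FIFO — oldest first]: 1 @ $4 + 141 @ $2 + 102 @ $3 = $592
Total COGS = $980 + $1,710 + $840 + $592 = $4,122
Ending inventory: 59 @ $3 + 247 @ $1 = $424
Check: goods available $4,546 = COGS $4,122 + ending $424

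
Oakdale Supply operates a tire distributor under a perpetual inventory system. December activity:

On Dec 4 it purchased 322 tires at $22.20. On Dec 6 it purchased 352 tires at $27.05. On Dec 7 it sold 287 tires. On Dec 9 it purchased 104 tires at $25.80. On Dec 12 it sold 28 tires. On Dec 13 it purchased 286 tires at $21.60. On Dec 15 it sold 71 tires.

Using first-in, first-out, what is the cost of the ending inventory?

Dec 7, 287 sold [FIFO — oldest first]: 287 @ $22.20 = $6,371.40
Dec 12, 28 sold [FIFO — oldest first]: 28 @ $22.20 = $621.60
Dec 15, 71 sold [FIFO — oldest first]: 7 @ $22.20 + 64 @ $27.05 = $1,886.60
Total COGS = $6,371.40 + $621.60 + $1,886.60 = $8,879.60
Ending inventory: 288 @ $27.05 + 104 @ $25.80 + 286 @ $21.60 = $16,651.20

Ending inventory = $16,651.20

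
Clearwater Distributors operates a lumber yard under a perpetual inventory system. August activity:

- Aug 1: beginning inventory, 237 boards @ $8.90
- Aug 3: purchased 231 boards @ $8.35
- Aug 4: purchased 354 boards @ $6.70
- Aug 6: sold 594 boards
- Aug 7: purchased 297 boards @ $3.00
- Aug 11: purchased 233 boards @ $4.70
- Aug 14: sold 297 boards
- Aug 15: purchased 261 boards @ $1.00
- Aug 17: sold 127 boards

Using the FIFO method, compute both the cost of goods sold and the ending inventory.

Aug 6, 594 sold [FIFO — oldest first]: 237 @ $8.90 + 231 @ $8.35 + 126 @ $6.70 = $4,882.35
Aug 14, 297 sold [FIFO — oldest first]: 228 @ $6.70 + 69 @ $3.00 = $1,734.60
Aug 17, 127 sold [FIFO — oldest first]: 127 @ $3.00 = $381.00
Total COGS = $4,882.35 + $1,734.60 + $381.00 = $6,997.95
Ending inventory: 101 @ $3.00 + 233 @ $4.70 + 261 @ $1.00 = $1,659.10
Check: goods available $8,657.05 = COGS $6,997.95 + ending $1,659.10

COGS = $6,997.95; ending inventory = $1,659.10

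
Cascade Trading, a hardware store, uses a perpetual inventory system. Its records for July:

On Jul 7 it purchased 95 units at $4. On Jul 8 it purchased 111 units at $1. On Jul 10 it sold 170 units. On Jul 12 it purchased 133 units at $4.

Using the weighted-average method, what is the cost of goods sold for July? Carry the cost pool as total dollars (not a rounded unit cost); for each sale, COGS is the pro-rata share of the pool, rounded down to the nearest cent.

After Jul 7: 95 on hand, pool $380.00 (≈ $4.0000 each)
After Jul 8: 206 on hand, pool $491.00 (≈ $2.3835 each)
Jul 10, sell 170: 170/206 × $491.00 → $405.19
After Jul 12: 169 on hand, pool $617.81 (≈ $3.6557 each)
Ending inventory (cost pool remaining) = $617.81

COGS = $405.19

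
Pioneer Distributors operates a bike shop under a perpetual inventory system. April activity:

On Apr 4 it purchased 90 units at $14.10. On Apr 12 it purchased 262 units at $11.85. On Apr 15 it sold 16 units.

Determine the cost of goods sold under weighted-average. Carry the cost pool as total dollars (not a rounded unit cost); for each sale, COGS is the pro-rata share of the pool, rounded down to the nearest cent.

COGS = $198.80

After Apr 4: 90 on hand, pool $1,269.00 (≈ $14.1000 each)
After Apr 12: 352 on hand, pool $4,373.70 (≈ $12.4253 each)
Apr 15, sell 16: 16/352 × $4,373.70 → $198.80
Ending inventory (cost pool remaining) = $4,174.90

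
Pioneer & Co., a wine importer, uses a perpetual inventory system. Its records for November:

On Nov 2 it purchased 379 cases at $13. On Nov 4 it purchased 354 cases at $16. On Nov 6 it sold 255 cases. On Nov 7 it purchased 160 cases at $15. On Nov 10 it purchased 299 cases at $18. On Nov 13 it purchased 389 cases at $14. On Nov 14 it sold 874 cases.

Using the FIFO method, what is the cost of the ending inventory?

Ending inventory = $6,580

Nov 6, 255 sold [FIFO — oldest first]: 255 @ $13 = $3,315
Nov 14, 874 sold [FIFO — oldest first]: 124 @ $13 + 354 @ $16 + 160 @ $15 + 236 @ $18 = $13,924
Total COGS = $3,315 + $13,924 = $17,239
Ending inventory: 63 @ $18 + 389 @ $14 = $6,580
Check: goods available $23,819 = COGS $17,239 + ending $6,580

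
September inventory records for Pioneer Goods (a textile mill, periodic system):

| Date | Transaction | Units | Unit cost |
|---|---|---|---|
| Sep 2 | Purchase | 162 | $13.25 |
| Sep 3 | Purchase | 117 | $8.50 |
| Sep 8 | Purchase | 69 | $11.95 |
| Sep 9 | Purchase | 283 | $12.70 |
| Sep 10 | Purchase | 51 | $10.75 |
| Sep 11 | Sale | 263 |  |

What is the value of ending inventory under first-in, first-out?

Sep 11, 263 sold [FIFO — oldest first]: 162 @ $13.25 + 101 @ $8.50 = $3,005.00
Ending inventory: 16 @ $8.50 + 69 @ $11.95 + 283 @ $12.70 + 51 @ $10.75 = $5,102.90

Ending inventory = $5,102.90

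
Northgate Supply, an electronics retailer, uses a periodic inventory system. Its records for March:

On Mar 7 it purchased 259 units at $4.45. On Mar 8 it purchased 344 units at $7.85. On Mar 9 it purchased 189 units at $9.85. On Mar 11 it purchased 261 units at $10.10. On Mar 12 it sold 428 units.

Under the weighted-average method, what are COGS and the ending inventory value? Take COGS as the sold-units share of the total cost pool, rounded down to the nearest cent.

Mar 12, sell 428: 428/1053 × $8,350.70 → $3,394.20
Ending inventory (cost pool remaining) = $4,956.50

COGS = $3,394.20; ending inventory = $4,956.50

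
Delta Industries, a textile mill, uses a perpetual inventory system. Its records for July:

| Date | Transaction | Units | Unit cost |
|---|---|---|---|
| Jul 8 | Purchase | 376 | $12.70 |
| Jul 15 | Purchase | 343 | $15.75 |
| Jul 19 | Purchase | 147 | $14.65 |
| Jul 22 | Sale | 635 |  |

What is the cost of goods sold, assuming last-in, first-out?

Jul 22, 635 sold [LIFO — newest first]: 147 @ $14.65 + 343 @ $15.75 + 145 @ $12.70 = $9,397.30
Ending inventory: 231 @ $12.70 = $2,933.70
Check: goods available $12,331.00 = COGS $9,397.30 + ending $2,933.70

COGS = $9,397.30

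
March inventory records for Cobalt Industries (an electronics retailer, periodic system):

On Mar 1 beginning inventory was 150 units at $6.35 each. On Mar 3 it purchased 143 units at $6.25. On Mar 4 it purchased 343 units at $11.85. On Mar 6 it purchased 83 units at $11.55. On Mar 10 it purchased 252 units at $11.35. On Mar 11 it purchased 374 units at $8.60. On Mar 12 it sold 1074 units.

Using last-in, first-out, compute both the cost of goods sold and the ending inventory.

Mar 12, 1074 sold [LIFO — newest first]: 374 @ $8.60 + 252 @ $11.35 + 83 @ $11.55 + 343 @ $11.85 + 22 @ $6.25 = $11,237.30
Ending inventory: 150 @ $6.35 + 121 @ $6.25 = $1,708.75

COGS = $11,237.30; ending inventory = $1,708.75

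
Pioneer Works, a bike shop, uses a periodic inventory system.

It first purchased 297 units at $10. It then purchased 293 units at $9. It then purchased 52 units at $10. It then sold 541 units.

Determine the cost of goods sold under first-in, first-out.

Sale 1 (541) [FIFO — oldest first]: 297 @ $10 + 244 @ $9 = $5,166
Ending inventory: 49 @ $9 + 52 @ $10 = $961
Check: goods available $6,127 = COGS $5,166 + ending $961

COGS = $5,166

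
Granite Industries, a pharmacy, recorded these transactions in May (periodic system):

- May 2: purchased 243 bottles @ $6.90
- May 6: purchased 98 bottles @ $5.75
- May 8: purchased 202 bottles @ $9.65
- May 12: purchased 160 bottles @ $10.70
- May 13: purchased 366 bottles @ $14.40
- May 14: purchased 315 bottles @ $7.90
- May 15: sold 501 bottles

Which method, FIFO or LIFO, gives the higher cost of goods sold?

FIFO COGS: 243 @ $6.90 + 98 @ $5.75 + 160 @ $9.65 = $3,784.20
LIFO COGS: 315 @ $7.90 + 186 @ $14.40 = $5,166.90

LIFO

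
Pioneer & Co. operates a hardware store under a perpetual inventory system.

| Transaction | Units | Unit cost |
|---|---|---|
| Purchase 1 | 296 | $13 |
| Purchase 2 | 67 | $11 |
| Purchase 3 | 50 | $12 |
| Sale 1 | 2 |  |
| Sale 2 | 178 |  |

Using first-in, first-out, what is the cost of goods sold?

COGS = $2,340

Sale 1 (2) [FIFO — oldest first]: 2 @ $13 = $26
Sale 2 (178) [FIFO — oldest first]: 178 @ $13 = $2,314
Total COGS = $26 + $2,314 = $2,340
Ending inventory: 116 @ $13 + 67 @ $11 + 50 @ $12 = $2,845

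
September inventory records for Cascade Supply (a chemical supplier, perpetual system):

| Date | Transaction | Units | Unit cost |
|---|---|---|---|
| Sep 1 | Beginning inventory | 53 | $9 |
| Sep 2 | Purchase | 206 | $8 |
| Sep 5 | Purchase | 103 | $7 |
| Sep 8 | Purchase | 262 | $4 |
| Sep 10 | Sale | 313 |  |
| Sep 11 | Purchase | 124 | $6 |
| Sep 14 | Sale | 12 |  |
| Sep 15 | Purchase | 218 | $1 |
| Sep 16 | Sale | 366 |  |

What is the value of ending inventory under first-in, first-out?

Sep 10, 313 sold [FIFO — oldest first]: 53 @ $9 + 206 @ $8 + 54 @ $7 = $2,503
Sep 14, 12 sold [FIFO — oldest first]: 12 @ $7 = $84
Sep 16, 366 sold [FIFO — oldest first]: 37 @ $7 + 262 @ $4 + 67 @ $6 = $1,709
Total COGS = $2,503 + $84 + $1,709 = $4,296
Ending inventory: 57 @ $6 + 218 @ $1 = $560

Ending inventory = $560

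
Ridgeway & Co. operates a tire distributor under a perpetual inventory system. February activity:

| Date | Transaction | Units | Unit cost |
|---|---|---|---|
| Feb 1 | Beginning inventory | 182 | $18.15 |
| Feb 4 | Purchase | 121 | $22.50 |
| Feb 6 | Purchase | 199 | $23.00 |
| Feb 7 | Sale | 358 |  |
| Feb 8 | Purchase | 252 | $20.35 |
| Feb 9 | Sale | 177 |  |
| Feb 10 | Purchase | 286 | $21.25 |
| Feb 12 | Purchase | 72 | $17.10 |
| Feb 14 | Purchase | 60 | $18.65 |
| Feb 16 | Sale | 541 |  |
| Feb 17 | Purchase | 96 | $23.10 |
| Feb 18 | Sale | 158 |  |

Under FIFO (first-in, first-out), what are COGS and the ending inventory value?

Feb 7, 358 sold [FIFO — oldest first]: 182 @ $18.15 + 121 @ $22.50 + 55 @ $23.00 = $7,290.80
Feb 9, 177 sold [FIFO — oldest first]: 144 @ $23.00 + 33 @ $20.35 = $3,983.55
Feb 16, 541 sold [FIFO — oldest first]: 219 @ $20.35 + 286 @ $21.25 + 36 @ $17.10 = $11,149.75
Feb 18, 158 sold [FIFO — oldest first]: 36 @ $17.10 + 60 @ $18.65 + 62 @ $23.10 = $3,166.80
Total COGS = $7,290.80 + $3,983.55 + $11,149.75 + $3,166.80 = $25,590.90
Ending inventory: 34 @ $23.10 = $785.40
Check: goods available $26,376.30 = COGS $25,590.90 + ending $785.40

COGS = $25,590.90; ending inventory = $785.40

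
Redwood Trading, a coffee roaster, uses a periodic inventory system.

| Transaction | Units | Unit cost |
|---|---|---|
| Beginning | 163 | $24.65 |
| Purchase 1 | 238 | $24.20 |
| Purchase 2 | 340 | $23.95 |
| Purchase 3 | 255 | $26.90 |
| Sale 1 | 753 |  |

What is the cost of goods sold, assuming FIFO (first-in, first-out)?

COGS = $18,243.35

Sale 1 (753) [FIFO — oldest first]: 163 @ $24.65 + 238 @ $24.20 + 340 @ $23.95 + 12 @ $26.90 = $18,243.35
Ending inventory: 243 @ $26.90 = $6,536.70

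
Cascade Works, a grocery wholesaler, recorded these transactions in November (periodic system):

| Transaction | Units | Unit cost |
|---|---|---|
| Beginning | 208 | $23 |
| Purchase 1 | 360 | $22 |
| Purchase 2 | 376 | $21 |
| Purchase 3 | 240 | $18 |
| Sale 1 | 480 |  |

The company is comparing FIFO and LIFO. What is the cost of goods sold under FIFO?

FIFO COGS: 208 @ $23 + 272 @ $22 = $10,768
LIFO COGS: 240 @ $18 + 240 @ $21 = $9,360

COGS = $10,768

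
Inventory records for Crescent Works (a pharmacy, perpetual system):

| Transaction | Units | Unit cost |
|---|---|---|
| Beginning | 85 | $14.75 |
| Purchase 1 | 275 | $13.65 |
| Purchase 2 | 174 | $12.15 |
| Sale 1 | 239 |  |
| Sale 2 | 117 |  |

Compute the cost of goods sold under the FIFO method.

Sale 1 (239) [FIFO — oldest first]: 85 @ $14.75 + 154 @ $13.65 = $3,355.85
Sale 2 (117) [FIFO — oldest first]: 117 @ $13.65 = $1,597.05
Total COGS = $3,355.85 + $1,597.05 = $4,952.90
Ending inventory: 4 @ $13.65 + 174 @ $12.15 = $2,168.70
Check: goods available $7,121.60 = COGS $4,952.90 + ending $2,168.70

COGS = $4,952.90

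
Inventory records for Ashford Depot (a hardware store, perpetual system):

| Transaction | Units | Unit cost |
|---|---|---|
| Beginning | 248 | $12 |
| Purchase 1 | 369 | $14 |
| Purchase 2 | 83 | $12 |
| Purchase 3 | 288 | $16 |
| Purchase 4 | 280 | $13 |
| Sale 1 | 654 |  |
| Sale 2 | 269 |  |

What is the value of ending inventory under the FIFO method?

Ending inventory = $4,680

Sale 1 (654) [FIFO — oldest first]: 248 @ $12 + 369 @ $14 + 37 @ $12 = $8,586
Sale 2 (269) [FIFO — oldest first]: 46 @ $12 + 223 @ $16 = $4,120
Total COGS = $8,586 + $4,120 = $12,706
Ending inventory: 65 @ $16 + 280 @ $13 = $4,680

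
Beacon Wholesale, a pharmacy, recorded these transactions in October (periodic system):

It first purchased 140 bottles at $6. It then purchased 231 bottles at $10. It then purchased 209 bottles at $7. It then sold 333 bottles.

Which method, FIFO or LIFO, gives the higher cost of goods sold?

FIFO COGS: 140 @ $6 + 193 @ $10 = $2,770
LIFO COGS: 209 @ $7 + 124 @ $10 = $2,703

FIFO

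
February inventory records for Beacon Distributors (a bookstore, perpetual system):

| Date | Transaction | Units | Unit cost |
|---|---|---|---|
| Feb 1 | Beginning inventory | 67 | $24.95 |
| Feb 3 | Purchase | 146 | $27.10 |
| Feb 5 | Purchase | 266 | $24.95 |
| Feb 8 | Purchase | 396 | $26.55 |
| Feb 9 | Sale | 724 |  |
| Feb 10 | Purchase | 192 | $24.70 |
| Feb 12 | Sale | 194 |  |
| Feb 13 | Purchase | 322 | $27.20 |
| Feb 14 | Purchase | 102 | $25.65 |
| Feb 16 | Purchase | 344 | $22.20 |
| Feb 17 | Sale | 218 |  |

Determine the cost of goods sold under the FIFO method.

Feb 9, 724 sold [FIFO — oldest first]: 67 @ $24.95 + 146 @ $27.10 + 266 @ $24.95 + 245 @ $26.55 = $18,769.70
Feb 12, 194 sold [FIFO — oldest first]: 151 @ $26.55 + 43 @ $24.70 = $5,071.15
Feb 17, 218 sold [FIFO — oldest first]: 149 @ $24.70 + 69 @ $27.20 = $5,557.10
Total COGS = $18,769.70 + $5,071.15 + $5,557.10 = $29,397.95
Ending inventory: 253 @ $27.20 + 102 @ $25.65 + 344 @ $22.20 = $17,134.70

COGS = $29,397.95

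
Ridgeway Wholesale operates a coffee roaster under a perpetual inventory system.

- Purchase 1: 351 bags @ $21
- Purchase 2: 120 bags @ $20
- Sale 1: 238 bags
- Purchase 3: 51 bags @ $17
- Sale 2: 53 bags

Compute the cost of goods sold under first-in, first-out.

COGS = $6,111

Sale 1 (238) [FIFO — oldest first]: 238 @ $21 = $4,998
Sale 2 (53) [FIFO — oldest first]: 53 @ $21 = $1,113
Total COGS = $4,998 + $1,113 = $6,111
Ending inventory: 60 @ $21 + 120 @ $20 + 51 @ $17 = $4,527
Check: goods available $10,638 = COGS $6,111 + ending $4,527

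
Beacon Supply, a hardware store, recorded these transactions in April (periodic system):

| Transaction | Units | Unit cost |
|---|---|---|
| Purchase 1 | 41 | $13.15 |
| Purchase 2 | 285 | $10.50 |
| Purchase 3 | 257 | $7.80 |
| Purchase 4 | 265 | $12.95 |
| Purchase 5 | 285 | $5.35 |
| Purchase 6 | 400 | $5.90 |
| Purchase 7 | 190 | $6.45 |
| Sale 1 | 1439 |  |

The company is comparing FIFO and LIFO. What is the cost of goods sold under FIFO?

COGS = $12,298.15

FIFO COGS: 41 @ $13.15 + 285 @ $10.50 + 257 @ $7.80 + 265 @ $12.95 + 285 @ $5.35 + 306 @ $5.90 = $12,298.15
LIFO COGS: 190 @ $6.45 + 400 @ $5.90 + 285 @ $5.35 + 265 @ $12.95 + 257 @ $7.80 + 42 @ $10.50 = $10,987.60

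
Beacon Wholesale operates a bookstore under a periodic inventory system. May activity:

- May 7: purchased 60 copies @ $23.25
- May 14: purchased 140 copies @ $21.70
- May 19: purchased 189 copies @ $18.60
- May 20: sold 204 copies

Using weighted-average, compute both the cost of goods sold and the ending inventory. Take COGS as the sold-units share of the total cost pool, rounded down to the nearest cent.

COGS = $4,168.31; ending inventory = $3,780.09

May 20, sell 204: 204/389 × $7,948.40 → $4,168.31
Ending inventory (cost pool remaining) = $3,780.09
Check: goods available $7,948.40 = COGS $4,168.31 + ending $3,780.09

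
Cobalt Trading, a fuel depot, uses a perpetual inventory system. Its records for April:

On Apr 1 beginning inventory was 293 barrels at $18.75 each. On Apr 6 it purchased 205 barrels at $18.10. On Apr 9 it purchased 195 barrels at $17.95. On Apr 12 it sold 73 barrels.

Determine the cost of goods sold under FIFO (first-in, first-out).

COGS = $1,368.75

Apr 12, 73 sold [FIFO — oldest first]: 73 @ $18.75 = $1,368.75
Ending inventory: 220 @ $18.75 + 205 @ $18.10 + 195 @ $17.95 = $11,335.75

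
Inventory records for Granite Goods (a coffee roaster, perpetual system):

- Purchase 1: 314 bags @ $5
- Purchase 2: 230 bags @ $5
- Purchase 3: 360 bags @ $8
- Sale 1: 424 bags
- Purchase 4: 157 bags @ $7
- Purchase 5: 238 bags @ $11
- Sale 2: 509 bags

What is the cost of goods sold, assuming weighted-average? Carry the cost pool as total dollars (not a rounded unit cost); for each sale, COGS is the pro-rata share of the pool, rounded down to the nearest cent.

COGS = $6,518.47

After Purchase 1: 314 on hand, pool $1,570.00 (≈ $5.0000 each)
After Purchase 2: 544 on hand, pool $2,720.00 (≈ $5.0000 each)
After Purchase 3: 904 on hand, pool $5,600.00 (≈ $6.1947 each)
Sale 1, sell 424: 424/904 × $5,600.00 → $2,626.54
After Purchase 4: 637 on hand, pool $4,072.46 (≈ $6.3932 each)
After Purchase 5: 875 on hand, pool $6,690.46 (≈ $7.6462 each)
Sale 2, sell 509: 509/875 × $6,690.46 → $3,891.93
Total COGS = $2,626.54 + $3,891.93 = $6,518.47
Ending inventory (cost pool remaining) = $2,798.53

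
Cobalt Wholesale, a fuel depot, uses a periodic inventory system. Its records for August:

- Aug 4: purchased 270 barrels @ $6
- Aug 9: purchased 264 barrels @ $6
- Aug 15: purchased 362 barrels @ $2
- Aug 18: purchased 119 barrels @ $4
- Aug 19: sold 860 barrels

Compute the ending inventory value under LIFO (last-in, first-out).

Aug 19, 860 sold [LIFO — newest first]: 119 @ $4 + 362 @ $2 + 264 @ $6 + 115 @ $6 = $3,474
Ending inventory: 155 @ $6 = $930

Ending inventory = $930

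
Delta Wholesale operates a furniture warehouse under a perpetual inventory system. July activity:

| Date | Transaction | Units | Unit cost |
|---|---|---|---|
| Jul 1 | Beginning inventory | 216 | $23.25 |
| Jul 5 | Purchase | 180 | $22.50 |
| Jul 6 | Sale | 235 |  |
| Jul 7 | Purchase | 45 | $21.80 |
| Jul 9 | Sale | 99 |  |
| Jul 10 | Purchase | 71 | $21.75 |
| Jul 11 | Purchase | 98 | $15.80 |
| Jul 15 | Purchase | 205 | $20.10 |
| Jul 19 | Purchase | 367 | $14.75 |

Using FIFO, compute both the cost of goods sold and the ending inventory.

COGS = $7,677.00; ending inventory = $15,002.40

Jul 6, 235 sold [FIFO — oldest first]: 216 @ $23.25 + 19 @ $22.50 = $5,449.50
Jul 9, 99 sold [FIFO — oldest first]: 99 @ $22.50 = $2,227.50
Total COGS = $5,449.50 + $2,227.50 = $7,677.00
Ending inventory: 62 @ $22.50 + 45 @ $21.80 + 71 @ $21.75 + 98 @ $15.80 + 205 @ $20.10 + 367 @ $14.75 = $15,002.40
Check: goods available $22,679.40 = COGS $7,677.00 + ending $15,002.40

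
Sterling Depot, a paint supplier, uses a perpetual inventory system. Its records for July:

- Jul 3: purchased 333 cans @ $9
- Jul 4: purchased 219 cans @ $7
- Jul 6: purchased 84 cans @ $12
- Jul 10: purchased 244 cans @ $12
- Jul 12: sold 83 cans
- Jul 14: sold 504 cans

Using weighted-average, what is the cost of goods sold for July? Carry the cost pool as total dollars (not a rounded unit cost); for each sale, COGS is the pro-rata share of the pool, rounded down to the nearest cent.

After Jul 3: 333 on hand, pool $2,997.00 (≈ $9.0000 each)
After Jul 4: 552 on hand, pool $4,530.00 (≈ $8.2065 each)
After Jul 6: 636 on hand, pool $5,538.00 (≈ $8.7075 each)
After Jul 10: 880 on hand, pool $8,466.00 (≈ $9.6205 each)
Jul 12, sell 83: 83/880 × $8,466.00 → $798.49
Jul 14, sell 504: 504/797 × $7,667.51 → $4,848.71
Total COGS = $798.49 + $4,848.71 = $5,647.20
Ending inventory (cost pool remaining) = $2,818.80
Check: goods available $8,466.00 = COGS $5,647.20 + ending $2,818.80

COGS = $5,647.20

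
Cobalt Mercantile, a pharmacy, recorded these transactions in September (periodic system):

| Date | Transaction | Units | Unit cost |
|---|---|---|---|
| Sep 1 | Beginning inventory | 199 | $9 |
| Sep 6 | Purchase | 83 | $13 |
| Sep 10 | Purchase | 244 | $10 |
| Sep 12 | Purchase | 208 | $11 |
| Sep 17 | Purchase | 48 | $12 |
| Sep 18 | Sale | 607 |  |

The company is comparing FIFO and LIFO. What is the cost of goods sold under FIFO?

COGS = $6,201

FIFO COGS: 199 @ $9 + 83 @ $13 + 244 @ $10 + 81 @ $11 = $6,201
LIFO COGS: 48 @ $12 + 208 @ $11 + 244 @ $10 + 83 @ $13 + 24 @ $9 = $6,599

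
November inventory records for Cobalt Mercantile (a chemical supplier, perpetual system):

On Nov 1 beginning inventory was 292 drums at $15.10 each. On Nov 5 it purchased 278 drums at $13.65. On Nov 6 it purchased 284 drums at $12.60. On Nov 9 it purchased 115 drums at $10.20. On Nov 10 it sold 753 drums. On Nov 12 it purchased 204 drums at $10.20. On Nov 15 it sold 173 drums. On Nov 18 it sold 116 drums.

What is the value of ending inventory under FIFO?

Ending inventory = $1,336.20

Nov 10, 753 sold [FIFO — oldest first]: 292 @ $15.10 + 278 @ $13.65 + 183 @ $12.60 = $10,509.70
Nov 15, 173 sold [FIFO — oldest first]: 101 @ $12.60 + 72 @ $10.20 = $2,007.00
Nov 18, 116 sold [FIFO — oldest first]: 43 @ $10.20 + 73 @ $10.20 = $1,183.20
Total COGS = $10,509.70 + $2,007.00 + $1,183.20 = $13,699.90
Ending inventory: 131 @ $10.20 = $1,336.20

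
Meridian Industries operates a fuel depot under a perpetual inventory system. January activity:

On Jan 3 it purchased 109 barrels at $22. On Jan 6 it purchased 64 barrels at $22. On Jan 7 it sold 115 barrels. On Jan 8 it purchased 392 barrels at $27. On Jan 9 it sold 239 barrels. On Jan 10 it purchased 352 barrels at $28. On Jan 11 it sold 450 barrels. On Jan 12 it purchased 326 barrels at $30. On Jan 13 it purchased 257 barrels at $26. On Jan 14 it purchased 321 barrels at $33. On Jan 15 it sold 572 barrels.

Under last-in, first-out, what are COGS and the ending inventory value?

Jan 7, 115 sold [LIFO — newest first]: 64 @ $22 + 51 @ $22 = $2,530
Jan 9, 239 sold [LIFO — newest first]: 239 @ $27 = $6,453
Jan 11, 450 sold [LIFO — newest first]: 352 @ $28 + 98 @ $27 = $12,502
Jan 15, 572 sold [LIFO — newest first]: 321 @ $33 + 251 @ $26 = $17,119
Total COGS = $2,530 + $6,453 + $12,502 + $17,119 = $38,604
Ending inventory: 58 @ $22 + 55 @ $27 + 326 @ $30 + 6 @ $26 = $12,697
Check: goods available $51,301 = COGS $38,604 + ending $12,697

COGS = $38,604; ending inventory = $12,697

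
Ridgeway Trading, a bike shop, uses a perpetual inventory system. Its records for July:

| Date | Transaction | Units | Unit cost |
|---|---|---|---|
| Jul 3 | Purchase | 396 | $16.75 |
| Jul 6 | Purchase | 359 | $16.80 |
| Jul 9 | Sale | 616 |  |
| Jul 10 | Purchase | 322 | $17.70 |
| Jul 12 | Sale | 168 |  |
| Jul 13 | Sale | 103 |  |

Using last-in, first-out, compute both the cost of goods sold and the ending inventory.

Jul 9, 616 sold [LIFO — newest first]: 359 @ $16.80 + 257 @ $16.75 = $10,335.95
Jul 12, 168 sold [LIFO — newest first]: 168 @ $17.70 = $2,973.60
Jul 13, 103 sold [LIFO — newest first]: 103 @ $17.70 = $1,823.10
Total COGS = $10,335.95 + $2,973.60 + $1,823.10 = $15,132.65
Ending inventory: 139 @ $16.75 + 51 @ $17.70 = $3,230.95

COGS = $15,132.65; ending inventory = $3,230.95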